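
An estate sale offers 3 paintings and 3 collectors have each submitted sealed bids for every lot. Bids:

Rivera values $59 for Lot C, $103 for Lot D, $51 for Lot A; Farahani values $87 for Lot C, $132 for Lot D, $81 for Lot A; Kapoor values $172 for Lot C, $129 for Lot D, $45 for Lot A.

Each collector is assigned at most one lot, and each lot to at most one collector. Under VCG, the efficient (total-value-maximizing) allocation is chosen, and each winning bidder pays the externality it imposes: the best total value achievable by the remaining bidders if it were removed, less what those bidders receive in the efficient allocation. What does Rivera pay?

Rivera pays $51.

Efficient allocation: Rivera→Lot D ($103), Farahani→Lot A ($81), Kapoor→Lot C ($172); total welfare W = $356.
Rivera receives Lot D at value $103, so the others get W − 103 = $253.
Without Rivera: best allocation of the remaining 2 bidders over all 3 lots is Farahani→Lot D ($132), Kapoor→Lot C ($172), total $304.
VCG payment = (others' best without Rivera) − (others' welfare with Rivera) = 304 − 253 = $51.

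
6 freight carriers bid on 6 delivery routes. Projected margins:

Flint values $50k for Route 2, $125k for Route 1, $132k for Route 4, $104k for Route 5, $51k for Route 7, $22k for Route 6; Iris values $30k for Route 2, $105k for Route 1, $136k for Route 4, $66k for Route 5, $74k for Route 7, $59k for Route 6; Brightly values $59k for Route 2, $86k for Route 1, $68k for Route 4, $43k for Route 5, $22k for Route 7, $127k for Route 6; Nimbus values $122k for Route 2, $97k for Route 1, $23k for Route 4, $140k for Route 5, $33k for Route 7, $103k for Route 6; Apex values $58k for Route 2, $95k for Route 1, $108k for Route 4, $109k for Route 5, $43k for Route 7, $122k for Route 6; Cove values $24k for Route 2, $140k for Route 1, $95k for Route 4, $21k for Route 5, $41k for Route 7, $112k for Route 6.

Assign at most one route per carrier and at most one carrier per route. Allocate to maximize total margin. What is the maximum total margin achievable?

Max total: $704k

Optimal: Flint→Route 4 ($132k), Iris→Route 7 ($74k), Brightly→Route 6 ($127k), Nimbus→Route 2 ($122k), Apex→Route 5 ($109k), Cove→Route 1 ($140k) — total 132+74+127+122+109+140 = $704k.
Max-entry greedy (repeatedly take the single best remaining cell) gives $652k, worse by 52.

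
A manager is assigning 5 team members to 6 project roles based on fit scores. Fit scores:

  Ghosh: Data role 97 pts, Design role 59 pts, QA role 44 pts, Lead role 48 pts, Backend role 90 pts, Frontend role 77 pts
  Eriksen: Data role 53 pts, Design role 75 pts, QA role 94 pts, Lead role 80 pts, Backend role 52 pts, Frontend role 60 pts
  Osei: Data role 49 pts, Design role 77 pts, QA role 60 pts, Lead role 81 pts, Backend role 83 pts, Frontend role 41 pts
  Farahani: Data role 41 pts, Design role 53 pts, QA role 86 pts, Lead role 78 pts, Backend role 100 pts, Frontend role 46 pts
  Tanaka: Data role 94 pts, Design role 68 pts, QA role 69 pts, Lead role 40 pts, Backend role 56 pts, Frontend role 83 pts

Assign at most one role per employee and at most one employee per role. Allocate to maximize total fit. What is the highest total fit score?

Optimal: Ghosh→Data role (97 pts), Eriksen→QA role (94 pts), Osei→Lead role (81 pts), Farahani→Backend role (100 pts), Tanaka→Frontend role (83 pts) — total 97+94+81+100+83 = 455 pts.
Row-greedy (each employee in turn takes its best remaining role) gives 435 pts, worse by 20.
Swapping Farahani↔Osei (Farahani→Lead role 78 pts, Osei→Backend role 83 pts) loses 20.
No other one-to-one assignment exceeds 455 pts.

Maximum total: 455 pts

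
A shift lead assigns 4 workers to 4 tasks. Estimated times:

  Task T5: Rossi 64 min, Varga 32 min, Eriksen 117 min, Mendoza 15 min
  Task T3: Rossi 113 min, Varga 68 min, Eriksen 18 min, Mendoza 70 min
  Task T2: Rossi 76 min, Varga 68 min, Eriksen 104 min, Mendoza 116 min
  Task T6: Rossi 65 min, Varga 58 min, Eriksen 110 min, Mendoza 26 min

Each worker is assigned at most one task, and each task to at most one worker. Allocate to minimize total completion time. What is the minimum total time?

Minimum total: 152 min

Optimal: Rossi→Task T2 (76 min), Varga→Task T5 (32 min), Eriksen→Task T3 (18 min), Mendoza→Task T6 (26 min) — total 76+32+18+26 = 152 min.
Min-entry greedy (repeatedly take the single cheapest remaining cell) gives 167 min, worse by 15.
Next-best assignment: Rossi→Task T6, Varga→Task T2, Eriksen→Task T3, Mendoza→Task T5 = 166 min.
Swapping Mendoza↔Eriksen (Mendoza→Task T3 70 min, Eriksen→Task T6 110 min) adds 136.
No other one-to-one assignment undercuts 152 min.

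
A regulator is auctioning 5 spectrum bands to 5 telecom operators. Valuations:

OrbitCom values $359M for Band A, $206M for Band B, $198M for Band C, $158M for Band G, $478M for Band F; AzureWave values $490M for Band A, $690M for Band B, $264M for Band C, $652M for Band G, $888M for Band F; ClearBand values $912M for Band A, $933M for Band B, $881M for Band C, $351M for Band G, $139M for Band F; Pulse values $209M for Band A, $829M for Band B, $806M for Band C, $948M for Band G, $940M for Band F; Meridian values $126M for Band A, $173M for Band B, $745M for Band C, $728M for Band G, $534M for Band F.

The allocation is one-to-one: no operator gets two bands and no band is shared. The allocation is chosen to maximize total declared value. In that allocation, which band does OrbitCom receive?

Optimal: OrbitCom→Band A ($359M), AzureWave→Band F ($888M), ClearBand→Band B ($933M), Pulse→Band G ($948M), Meridian→Band C ($745M) — total 359+888+933+948+745 = $3873M.
Row-greedy (each operator in turn takes its best remaining band) gives $3773M, worse by 100.
Next-best assignment: OrbitCom→Band F, AzureWave→Band B, ClearBand→Band A, Pulse→Band G, Meridian→Band C = $3773M.
Swapping OrbitCom↔AzureWave (OrbitCom→Band F $478M, AzureWave→Band A $490M) loses 279.
OrbitCom's own top band is Band F ($478M), but forcing OrbitCom→Band F and reassigning the rest optimally gives only $3773M — worse by 100.

OrbitCom receives Band A.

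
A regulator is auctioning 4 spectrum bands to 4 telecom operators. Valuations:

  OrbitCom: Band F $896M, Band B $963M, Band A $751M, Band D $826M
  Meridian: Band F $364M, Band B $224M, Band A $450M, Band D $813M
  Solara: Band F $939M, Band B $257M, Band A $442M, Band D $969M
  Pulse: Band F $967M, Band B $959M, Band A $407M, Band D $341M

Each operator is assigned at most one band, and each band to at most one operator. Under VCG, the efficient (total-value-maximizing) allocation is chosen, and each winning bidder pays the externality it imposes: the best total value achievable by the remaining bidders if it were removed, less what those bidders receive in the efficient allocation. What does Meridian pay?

Meridian pays $250M.

Efficient allocation: OrbitCom→Band A ($751M), Meridian→Band D ($813M), Solara→Band F ($939M), Pulse→Band B ($959M); total welfare W = $3462M.
Meridian receives Band D at value $813M, so the others get W − 813 = $2649M.
Without Meridian: best allocation of the remaining 3 bidders over all 4 bands is OrbitCom→Band B ($963M), Solara→Band D ($969M), Pulse→Band F ($967M), total $2899M.
VCG payment = (others' best without Meridian) − (others' welfare with Meridian) = 2899 − 2649 = $250M.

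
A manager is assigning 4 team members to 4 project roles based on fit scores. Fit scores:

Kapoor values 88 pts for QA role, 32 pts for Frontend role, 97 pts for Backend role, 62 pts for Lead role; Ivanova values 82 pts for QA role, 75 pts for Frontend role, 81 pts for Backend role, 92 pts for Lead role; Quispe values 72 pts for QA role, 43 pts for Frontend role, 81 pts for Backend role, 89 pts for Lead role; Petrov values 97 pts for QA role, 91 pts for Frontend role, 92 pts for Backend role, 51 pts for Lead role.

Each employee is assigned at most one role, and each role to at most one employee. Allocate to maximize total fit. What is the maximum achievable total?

Maximum total: 359 pts

Optimal: Kapoor→Backend role (97 pts), Ivanova→QA role (82 pts), Quispe→Lead role (89 pts), Petrov→Frontend role (91 pts) — total 97+82+89+91 = 359 pts.
Max-entry greedy (repeatedly take the single best remaining cell) gives 329 pts, worse by 30.
Checked against all permutations: 359 pts is optimal.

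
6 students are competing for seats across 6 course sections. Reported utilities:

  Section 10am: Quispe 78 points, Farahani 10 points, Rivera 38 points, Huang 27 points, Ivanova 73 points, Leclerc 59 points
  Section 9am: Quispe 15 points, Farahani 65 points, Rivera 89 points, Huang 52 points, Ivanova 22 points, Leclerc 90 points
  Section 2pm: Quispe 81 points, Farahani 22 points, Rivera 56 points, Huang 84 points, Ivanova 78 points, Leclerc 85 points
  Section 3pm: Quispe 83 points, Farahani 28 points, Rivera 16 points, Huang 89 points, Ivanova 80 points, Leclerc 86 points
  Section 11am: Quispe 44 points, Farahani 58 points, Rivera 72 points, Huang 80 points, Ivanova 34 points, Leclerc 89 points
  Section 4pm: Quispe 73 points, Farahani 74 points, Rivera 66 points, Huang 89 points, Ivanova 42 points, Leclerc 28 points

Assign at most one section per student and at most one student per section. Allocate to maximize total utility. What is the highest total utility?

Optimal: Quispe→Section 10am (78 points), Farahani→Section 4pm (74 points), Rivera→Section 9am (89 points), Huang→Section 3pm (89 points), Ivanova→Section 2pm (78 points), Leclerc→Section 11am (89 points) — total 78+74+89+89+78+89 = 497 points.
Max-entry greedy (repeatedly take the single best remaining cell) gives 479 points, worse by 18.
Every other assignment is strictly worse.

Max total: 497 points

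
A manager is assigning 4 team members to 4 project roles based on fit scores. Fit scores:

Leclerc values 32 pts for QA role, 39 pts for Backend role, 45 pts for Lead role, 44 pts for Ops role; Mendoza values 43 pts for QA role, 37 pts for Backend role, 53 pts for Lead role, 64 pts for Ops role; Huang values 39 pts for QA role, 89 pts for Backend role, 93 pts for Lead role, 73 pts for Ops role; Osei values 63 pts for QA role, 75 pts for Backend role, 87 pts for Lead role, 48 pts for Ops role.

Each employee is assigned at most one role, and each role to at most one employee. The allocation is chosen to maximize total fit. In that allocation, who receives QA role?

Optimal: Leclerc→QA role (32 pts), Mendoza→Ops role (64 pts), Huang→Backend role (89 pts), Osei→Lead role (87 pts) — total 32+64+89+87 = 272 pts.
Row-greedy (each employee in turn takes its best remaining role) gives 261 pts, worse by 11.
Checked against all permutations: 272 pts is optimal.
Leclerc's own top role is Lead role (45 pts), but forcing Leclerc→Lead role and reassigning the rest optimally gives only 261 pts — worse by 11.

Leclerc receives QA role.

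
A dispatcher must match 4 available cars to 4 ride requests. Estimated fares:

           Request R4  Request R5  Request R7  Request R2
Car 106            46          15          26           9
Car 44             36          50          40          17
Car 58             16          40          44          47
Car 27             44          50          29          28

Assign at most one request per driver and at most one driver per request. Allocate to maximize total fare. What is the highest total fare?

Optimal: Car 106→Request R4 ($46), Car 44→Request R7 ($40), Car 58→Request R2 ($47), Car 27→Request R5 ($50) — total 46+40+47+50 = $183.
Max-entry greedy (repeatedly take the single best remaining cell) gives $172, worse by 11.
Every other assignment is strictly worse.

Maximum total: $183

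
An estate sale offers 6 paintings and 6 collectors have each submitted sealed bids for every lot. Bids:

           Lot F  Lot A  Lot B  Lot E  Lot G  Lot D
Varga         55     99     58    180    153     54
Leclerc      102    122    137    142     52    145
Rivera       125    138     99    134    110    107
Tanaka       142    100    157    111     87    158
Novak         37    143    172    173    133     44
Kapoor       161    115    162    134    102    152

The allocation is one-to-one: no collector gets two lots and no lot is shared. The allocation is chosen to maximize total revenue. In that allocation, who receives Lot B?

Optimal: Varga→Lot G ($153), Leclerc→Lot D ($145), Rivera→Lot A ($138), Tanaka→Lot B ($157), Novak→Lot E ($173), Kapoor→Lot F ($161) — total 153+145+138+157+173+161 = $927.
Column-greedy (each lot in turn goes to its best remaining collector) gives $896, worse by 31.
No other one-to-one assignment exceeds $927.
Tanaka's own top lot is Lot D ($158), but forcing Tanaka→Lot D and reassigning the rest optimally gives only $924 — worse by 3.

Tanaka receives Lot B.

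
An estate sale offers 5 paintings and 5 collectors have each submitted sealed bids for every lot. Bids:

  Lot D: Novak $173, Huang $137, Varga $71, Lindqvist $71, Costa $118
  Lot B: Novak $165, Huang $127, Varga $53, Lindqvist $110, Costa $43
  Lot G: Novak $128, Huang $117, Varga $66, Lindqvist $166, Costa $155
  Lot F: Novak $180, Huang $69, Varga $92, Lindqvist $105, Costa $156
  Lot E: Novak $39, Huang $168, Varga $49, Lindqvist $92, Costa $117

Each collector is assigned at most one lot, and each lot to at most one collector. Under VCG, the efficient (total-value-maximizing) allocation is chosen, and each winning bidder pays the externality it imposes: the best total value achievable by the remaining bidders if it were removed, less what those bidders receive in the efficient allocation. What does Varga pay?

Efficient allocation: Novak→Lot B ($165), Huang→Lot E ($168), Varga→Lot D ($71), Lindqvist→Lot G ($166), Costa→Lot F ($156); total welfare W = $726.
Varga receives Lot D at value $71, so the others get W − 71 = $655.
Without Varga: best allocation of the remaining 4 bidders over all 5 lots is Novak→Lot D ($173), Huang→Lot E ($168), Lindqvist→Lot G ($166), Costa→Lot F ($156), total $663.
VCG payment = (others' best without Varga) − (others' welfare with Varga) = 663 − 655 = $8.

Varga pays $8.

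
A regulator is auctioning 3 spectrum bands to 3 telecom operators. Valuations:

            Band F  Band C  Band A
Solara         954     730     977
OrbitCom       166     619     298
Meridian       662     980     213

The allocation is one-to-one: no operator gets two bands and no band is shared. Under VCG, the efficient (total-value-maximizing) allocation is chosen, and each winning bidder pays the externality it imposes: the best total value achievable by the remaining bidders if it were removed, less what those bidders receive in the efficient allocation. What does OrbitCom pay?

OrbitCom pays $318M.

Efficient allocation: Solara→Band A ($977M), OrbitCom→Band C ($619M), Meridian→Band F ($662M); total welfare W = $2258M.
OrbitCom receives Band C at value $619M, so the others get W − 619 = $1639M.
Without OrbitCom: best allocation of the remaining 2 bidders over all 3 bands is Solara→Band A ($977M), Meridian→Band C ($980M), total $1957M.
VCG payment = (others' best without OrbitCom) − (others' welfare with OrbitCom) = 1957 − 1639 = $318M.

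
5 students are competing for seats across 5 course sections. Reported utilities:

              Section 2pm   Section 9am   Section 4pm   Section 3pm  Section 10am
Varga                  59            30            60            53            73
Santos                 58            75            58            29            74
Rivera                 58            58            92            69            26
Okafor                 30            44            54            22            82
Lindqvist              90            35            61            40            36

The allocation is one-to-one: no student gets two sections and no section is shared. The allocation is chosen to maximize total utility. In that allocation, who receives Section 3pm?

Optimal: Varga→Section 3pm (53 points), Santos→Section 9am (75 points), Rivera→Section 4pm (92 points), Okafor→Section 10am (82 points), Lindqvist→Section 2pm (90 points) — total 53+75+92+82+90 = 392 points.
Row-greedy (each student in turn takes its best remaining section) gives 310 points, worse by 82.
Next-best assignment: Varga→Section 4pm, Santos→Section 9am, Rivera→Section 3pm, Okafor→Section 10am, Lindqvist→Section 2pm = 376 points.
Swapping Lindqvist↔Rivera (Lindqvist→Section 4pm 61 points, Rivera→Section 2pm 58 points) loses 63.
Varga's own top section is Section 10am (73 points), but forcing Varga→Section 10am and reassigning the rest optimally gives only 361 points — worse by 31.

Varga receives Section 3pm.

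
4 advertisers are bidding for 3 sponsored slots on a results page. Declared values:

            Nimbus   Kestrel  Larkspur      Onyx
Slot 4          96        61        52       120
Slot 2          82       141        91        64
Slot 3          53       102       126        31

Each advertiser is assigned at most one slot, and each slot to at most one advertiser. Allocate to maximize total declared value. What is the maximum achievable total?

Optimal: Onyx→Slot 4 ($120), Kestrel→Slot 2 ($141), Larkspur→Slot 3 ($126) — total 120+141+126 = $387.
Row-greedy (each advertiser in turn takes its best remaining slot) gives $363, worse by 24.
Swapping Larkspur↔Onyx (Larkspur→Slot 4 $52, Onyx→Slot 3 $31) loses 163.
No other one-to-one assignment exceeds $387.

Maximum total: $387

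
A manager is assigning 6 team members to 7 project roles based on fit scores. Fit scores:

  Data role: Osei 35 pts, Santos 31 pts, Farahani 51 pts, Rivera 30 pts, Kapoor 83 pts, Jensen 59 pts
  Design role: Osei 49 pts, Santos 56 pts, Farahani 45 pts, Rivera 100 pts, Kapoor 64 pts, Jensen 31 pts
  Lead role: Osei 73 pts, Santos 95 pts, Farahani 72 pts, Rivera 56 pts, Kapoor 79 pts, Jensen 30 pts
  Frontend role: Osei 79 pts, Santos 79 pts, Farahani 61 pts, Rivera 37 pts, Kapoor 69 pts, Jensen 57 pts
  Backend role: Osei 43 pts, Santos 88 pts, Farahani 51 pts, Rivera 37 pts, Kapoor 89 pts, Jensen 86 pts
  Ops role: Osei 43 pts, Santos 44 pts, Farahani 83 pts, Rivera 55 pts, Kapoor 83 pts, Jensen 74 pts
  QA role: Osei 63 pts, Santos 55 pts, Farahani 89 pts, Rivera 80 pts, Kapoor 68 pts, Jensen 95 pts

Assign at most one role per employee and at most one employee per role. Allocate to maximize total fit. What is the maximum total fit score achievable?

Optimal: Osei→Frontend role (79 pts), Santos→Lead role (95 pts), Farahani→Ops role (83 pts), Rivera→Design role (100 pts), Kapoor→Backend role (89 pts), Jensen→QA role (95 pts) — total 79+95+83+100+89+95 = 541 pts.
Column-greedy (each role in turn goes to its best remaining employee) gives 526 pts, worse by 15.

Maximum total: 541 pts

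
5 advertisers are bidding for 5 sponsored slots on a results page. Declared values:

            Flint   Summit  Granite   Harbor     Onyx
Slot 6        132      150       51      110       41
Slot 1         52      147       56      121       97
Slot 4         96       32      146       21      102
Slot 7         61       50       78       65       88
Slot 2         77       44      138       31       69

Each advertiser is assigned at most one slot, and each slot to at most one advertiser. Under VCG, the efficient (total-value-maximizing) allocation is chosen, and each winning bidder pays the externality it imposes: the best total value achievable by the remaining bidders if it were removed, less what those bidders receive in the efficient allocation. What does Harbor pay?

Efficient allocation: Flint→Slot 4 ($96), Summit→Slot 6 ($150), Granite→Slot 2 ($138), Harbor→Slot 1 ($121), Onyx→Slot 7 ($88); total welfare W = $593.
Harbor receives Slot 1 at value $121, so the others get W − 121 = $472.
Without Harbor: best allocation of the remaining 4 bidders over all 5 slots is Flint→Slot 6 ($132), Summit→Slot 1 ($147), Granite→Slot 2 ($138), Onyx→Slot 4 ($102), total $519.
VCG payment = (others' best without Harbor) − (others' welfare with Harbor) = 519 − 472 = $47.

Harbor pays $47.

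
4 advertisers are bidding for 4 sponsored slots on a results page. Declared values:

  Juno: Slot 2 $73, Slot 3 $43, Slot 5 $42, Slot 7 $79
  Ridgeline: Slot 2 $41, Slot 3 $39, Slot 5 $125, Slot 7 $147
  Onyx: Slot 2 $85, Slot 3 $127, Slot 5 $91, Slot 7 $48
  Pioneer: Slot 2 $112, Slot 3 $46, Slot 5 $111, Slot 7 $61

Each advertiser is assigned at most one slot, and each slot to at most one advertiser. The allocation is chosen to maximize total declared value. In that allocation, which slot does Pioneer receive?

Treat this as an assignment problem: match each advertiser to one slot.
Optimal: Juno→Slot 2 ($73), Ridgeline→Slot 7 ($147), Onyx→Slot 3 ($127), Pioneer→Slot 5 ($111) — total 73+147+127+111 = $458.
Column-greedy (each slot in turn goes to its best remaining advertiser) gives $443, worse by 15.
Next-best assignment: Juno→Slot 7, Ridgeline→Slot 5, Onyx→Slot 3, Pioneer→Slot 2 = $443.
No other one-to-one assignment exceeds $458.
Pioneer's own top slot is Slot 2 ($112), but forcing Pioneer→Slot 2 and reassigning the rest optimally gives only $443 — worse by 15.

Pioneer receives Slot 5.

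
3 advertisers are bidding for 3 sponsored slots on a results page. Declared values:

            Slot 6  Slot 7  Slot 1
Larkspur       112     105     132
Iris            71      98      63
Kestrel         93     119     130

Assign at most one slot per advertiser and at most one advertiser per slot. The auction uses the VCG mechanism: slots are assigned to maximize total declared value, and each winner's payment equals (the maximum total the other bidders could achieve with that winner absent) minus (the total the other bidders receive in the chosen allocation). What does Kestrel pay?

Efficient allocation: Larkspur→Slot 6 ($112), Iris→Slot 7 ($98), Kestrel→Slot 1 ($130); total welfare W = $340.
Kestrel receives Slot 1 at value $130, so the others get W − 130 = $210.
Without Kestrel: best allocation of the remaining 2 bidders over all 3 slots is Larkspur→Slot 1 ($132), Iris→Slot 7 ($98), total $230.
VCG payment = (others' best without Kestrel) − (others' welfare with Kestrel) = 230 − 210 = $20.

Kestrel pays $20.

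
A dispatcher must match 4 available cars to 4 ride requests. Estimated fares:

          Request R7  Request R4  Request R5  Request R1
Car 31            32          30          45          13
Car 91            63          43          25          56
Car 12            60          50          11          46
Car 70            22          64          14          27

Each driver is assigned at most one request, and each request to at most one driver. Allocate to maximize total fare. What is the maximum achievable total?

Maximum total: $225

Optimal: Car 31→Request R5 ($45), Car 91→Request R1 ($56), Car 12→Request R7 ($60), Car 70→Request R4 ($64) — total 45+56+60+64 = $225.
Row-greedy (each driver in turn takes its best remaining request) gives $185, worse by 40.
Next-best assignment: Car 31→Request R5, Car 91→Request R7, Car 12→Request R1, Car 70→Request R4 = $218.
Swapping Car 70↔Car 12 (Car 70→Request R7 $22, Car 12→Request R4 $50) loses 52.
Every other assignment is strictly worse.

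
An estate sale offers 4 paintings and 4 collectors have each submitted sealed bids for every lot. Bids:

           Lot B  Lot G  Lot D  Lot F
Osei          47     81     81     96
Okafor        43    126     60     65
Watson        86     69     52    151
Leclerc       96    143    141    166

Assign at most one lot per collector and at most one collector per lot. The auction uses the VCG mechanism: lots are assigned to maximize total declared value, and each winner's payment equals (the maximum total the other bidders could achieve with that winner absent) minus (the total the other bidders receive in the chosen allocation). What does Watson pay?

Watson pays $59.

Efficient allocation: Osei→Lot B ($47), Okafor→Lot G ($126), Watson→Lot F ($151), Leclerc→Lot D ($141); total welfare W = $465.
Watson receives Lot F at value $151, so the others get W − 151 = $314.
Without Watson: best allocation of the remaining 3 bidders over all 4 lots is Osei→Lot D ($81), Okafor→Lot G ($126), Leclerc→Lot F ($166), total $373.
VCG payment = (others' best without Watson) − (others' welfare with Watson) = 373 − 314 = $59.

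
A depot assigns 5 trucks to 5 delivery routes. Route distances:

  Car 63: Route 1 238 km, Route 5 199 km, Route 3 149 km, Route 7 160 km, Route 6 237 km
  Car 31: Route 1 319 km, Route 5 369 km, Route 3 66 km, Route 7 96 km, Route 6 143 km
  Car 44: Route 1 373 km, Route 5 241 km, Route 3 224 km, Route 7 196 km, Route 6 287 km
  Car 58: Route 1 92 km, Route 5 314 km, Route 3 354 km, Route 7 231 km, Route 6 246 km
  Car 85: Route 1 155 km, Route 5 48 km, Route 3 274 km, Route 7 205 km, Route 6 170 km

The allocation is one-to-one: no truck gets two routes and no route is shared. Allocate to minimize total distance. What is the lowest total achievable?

Optimal: Car 63→Route 3 (149 km), Car 31→Route 6 (143 km), Car 44→Route 7 (196 km), Car 58→Route 1 (92 km), Car 85→Route 5 (48 km) — total 149+143+196+92+48 = 628 km.
Min-entry greedy (repeatedly take the single cheapest remaining cell) gives 653 km, worse by 25.
Swapping Car 85↔Car 31 (Car 85→Route 6 170 km, Car 31→Route 5 369 km) adds 348.

Min total: 628 km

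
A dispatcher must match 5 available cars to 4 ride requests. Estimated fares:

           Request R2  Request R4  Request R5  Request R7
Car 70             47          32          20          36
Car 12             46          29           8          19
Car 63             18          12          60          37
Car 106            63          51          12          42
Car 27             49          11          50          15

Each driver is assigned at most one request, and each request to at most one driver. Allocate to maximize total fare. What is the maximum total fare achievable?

Maximum total: $196

This is a one-to-one assignment (maximum-weight bipartite matching).
Optimal: Car 27→Request R2 ($49), Car 106→Request R4 ($51), Car 63→Request R5 ($60), Car 70→Request R7 ($36) — total 49+51+60+36 = $196.
Row-greedy (each driver in turn takes its best remaining request) gives $178, worse by 18.
Swapping Car 106↔Car 70 (Car 106→Request R7 $42, Car 70→Request R4 $32) loses 13.
Every other assignment is strictly worse.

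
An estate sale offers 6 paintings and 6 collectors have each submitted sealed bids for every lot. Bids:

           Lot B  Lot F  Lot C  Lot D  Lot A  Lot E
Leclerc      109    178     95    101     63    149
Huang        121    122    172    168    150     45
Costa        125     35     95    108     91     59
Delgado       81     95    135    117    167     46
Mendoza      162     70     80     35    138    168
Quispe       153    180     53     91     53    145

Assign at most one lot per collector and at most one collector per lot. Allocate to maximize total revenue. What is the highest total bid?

This is the linear assignment problem.
Optimal: Leclerc→Lot F ($178), Huang→Lot C ($172), Costa→Lot D ($108), Delgado→Lot A ($167), Mendoza→Lot E ($168), Quispe→Lot B ($153) — total 178+172+108+167+168+153 = $946.
Column-greedy (each lot in turn goes to its best remaining collector) gives $871, worse by 75.
Next-best assignment: Leclerc→Lot E, Huang→Lot C, Costa→Lot D, Delgado→Lot A, Mendoza→Lot B, Quispe→Lot F = $938.
Swapping Mendoza↔Costa (Mendoza→Lot D $35, Costa→Lot E $59) loses 182.
Checked against all permutations: $946 is optimal.

Maximum total: $946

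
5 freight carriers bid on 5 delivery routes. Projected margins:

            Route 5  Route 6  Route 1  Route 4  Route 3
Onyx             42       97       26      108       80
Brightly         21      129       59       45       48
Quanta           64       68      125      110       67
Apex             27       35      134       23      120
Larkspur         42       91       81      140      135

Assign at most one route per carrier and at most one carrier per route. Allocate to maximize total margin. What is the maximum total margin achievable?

Optimal: Onyx→Route 4 ($108k), Brightly→Route 6 ($129k), Quanta→Route 5 ($64k), Apex→Route 1 ($134k), Larkspur→Route 3 ($135k) — total 108+129+64+134+135 = $570k.
Swapping Onyx↔Brightly (Onyx→Route 6 $97k, Brightly→Route 4 $45k) loses 95.

Maximum total: $570k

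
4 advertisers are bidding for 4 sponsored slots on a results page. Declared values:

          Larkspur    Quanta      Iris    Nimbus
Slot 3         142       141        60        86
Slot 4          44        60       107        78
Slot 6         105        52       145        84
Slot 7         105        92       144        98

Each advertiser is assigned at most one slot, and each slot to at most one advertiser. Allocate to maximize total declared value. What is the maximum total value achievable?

Maximum total: $469

Optimal: Larkspur→Slot 7 ($105), Quanta→Slot 3 ($141), Iris→Slot 6 ($145), Nimbus→Slot 4 ($78) — total 105+141+145+78 = $469.
Max-entry greedy (repeatedly take the single best remaining cell) gives $445, worse by 24.
Swapping Nimbus↔Larkspur (Nimbus→Slot 7 $98, Larkspur→Slot 4 $44) loses 41.
Every other assignment is strictly worse.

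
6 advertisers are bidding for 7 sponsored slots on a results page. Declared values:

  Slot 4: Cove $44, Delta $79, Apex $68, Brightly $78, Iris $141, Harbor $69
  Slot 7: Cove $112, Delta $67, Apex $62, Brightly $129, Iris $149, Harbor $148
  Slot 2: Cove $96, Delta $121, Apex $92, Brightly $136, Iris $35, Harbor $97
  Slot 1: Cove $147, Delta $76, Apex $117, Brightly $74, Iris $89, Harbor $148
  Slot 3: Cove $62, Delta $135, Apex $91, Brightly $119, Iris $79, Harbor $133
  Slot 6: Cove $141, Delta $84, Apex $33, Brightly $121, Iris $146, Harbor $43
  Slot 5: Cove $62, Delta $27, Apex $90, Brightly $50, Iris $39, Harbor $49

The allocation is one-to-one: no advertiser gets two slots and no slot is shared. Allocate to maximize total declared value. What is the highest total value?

Maximum total: $818

Optimal: Cove→Slot 6 ($141), Delta→Slot 3 ($135), Apex→Slot 1 ($117), Brightly→Slot 2 ($136), Iris→Slot 4 ($141), Harbor→Slot 7 ($148) — total 141+135+117+136+141+148 = $818.
Row-greedy (each advertiser in turn takes its best remaining slot) gives $718, worse by 100.
Swapping Cove↔Brightly (Cove→Slot 2 $96, Brightly→Slot 6 $121) loses 60.
Checked against all permutations: $818 is optimal.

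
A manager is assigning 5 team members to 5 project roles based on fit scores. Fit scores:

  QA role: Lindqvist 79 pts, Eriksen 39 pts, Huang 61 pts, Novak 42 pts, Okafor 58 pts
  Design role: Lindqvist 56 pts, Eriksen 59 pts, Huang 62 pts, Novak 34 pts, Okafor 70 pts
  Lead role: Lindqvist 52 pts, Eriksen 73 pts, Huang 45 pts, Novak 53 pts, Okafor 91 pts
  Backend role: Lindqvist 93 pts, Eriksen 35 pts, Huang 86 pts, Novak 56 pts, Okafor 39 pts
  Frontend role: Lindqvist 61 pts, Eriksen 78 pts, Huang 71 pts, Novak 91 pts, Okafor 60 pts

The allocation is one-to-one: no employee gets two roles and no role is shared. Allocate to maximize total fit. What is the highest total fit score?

Optimal: Lindqvist→QA role (79 pts), Eriksen→Design role (59 pts), Huang→Backend role (86 pts), Novak→Frontend role (91 pts), Okafor→Lead role (91 pts) — total 79+59+86+91+91 = 406 pts.
Max-entry greedy (repeatedly take the single best remaining cell) gives 376 pts, worse by 30.

Maximum total: 406 pts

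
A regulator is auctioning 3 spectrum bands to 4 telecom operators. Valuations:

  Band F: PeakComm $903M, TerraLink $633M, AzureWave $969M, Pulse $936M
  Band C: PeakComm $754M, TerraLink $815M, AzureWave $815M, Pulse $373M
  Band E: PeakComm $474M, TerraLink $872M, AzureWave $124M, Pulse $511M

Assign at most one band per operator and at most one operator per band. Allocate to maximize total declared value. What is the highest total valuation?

Max total: $2623M

This is a one-to-one assignment (maximum-weight bipartite matching).
Optimal: Pulse→Band F ($936M), AzureWave→Band C ($815M), TerraLink→Band E ($872M) — total 936+815+872 = $2623M.
Row-greedy (each operator in turn takes its best remaining band) gives $2590M, worse by 33.
Next-best assignment: AzureWave→Band F, PeakComm→Band C, TerraLink→Band E = $2595M.
Checked against all permutations: $2623M is optimal.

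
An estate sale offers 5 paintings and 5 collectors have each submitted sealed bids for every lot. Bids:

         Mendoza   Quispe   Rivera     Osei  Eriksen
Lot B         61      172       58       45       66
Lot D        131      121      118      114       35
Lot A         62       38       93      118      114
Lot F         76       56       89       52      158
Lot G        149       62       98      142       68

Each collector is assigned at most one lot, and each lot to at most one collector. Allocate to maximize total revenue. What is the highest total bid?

Max total: $715

Optimal: Mendoza→Lot G ($149), Quispe→Lot B ($172), Rivera→Lot D ($118), Osei→Lot A ($118), Eriksen→Lot F ($158) — total 149+172+118+118+158 = $715.
Column-greedy (each lot in turn goes to its best remaining collector) gives $677, worse by 38.
Next-best assignment: Mendoza→Lot D, Quispe→Lot B, Rivera→Lot A, Osei→Lot G, Eriksen→Lot F = $696.
Swapping Rivera↔Osei (Rivera→Lot A $93, Osei→Lot D $114) loses 29.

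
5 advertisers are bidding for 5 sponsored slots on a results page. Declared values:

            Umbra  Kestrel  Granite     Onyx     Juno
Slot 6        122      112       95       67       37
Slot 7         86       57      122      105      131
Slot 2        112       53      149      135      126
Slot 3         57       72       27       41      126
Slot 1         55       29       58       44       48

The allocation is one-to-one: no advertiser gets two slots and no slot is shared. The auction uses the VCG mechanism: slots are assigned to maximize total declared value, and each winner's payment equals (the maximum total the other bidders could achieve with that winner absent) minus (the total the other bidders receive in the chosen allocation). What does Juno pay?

Efficient allocation: Umbra→Slot 1 ($55), Kestrel→Slot 6 ($112), Granite→Slot 7 ($122), Onyx→Slot 2 ($135), Juno→Slot 3 ($126); total welfare W = $550.
Juno receives Slot 3 at value $126, so the others get W − 126 = $424.
Without Juno: best allocation of the remaining 4 bidders over all 5 slots is Umbra→Slot 6 ($122), Kestrel→Slot 3 ($72), Granite→Slot 7 ($122), Onyx→Slot 2 ($135), total $451.
VCG payment = (others' best without Juno) − (others' welfare with Juno) = 451 − 424 = $27.

Juno pays $27.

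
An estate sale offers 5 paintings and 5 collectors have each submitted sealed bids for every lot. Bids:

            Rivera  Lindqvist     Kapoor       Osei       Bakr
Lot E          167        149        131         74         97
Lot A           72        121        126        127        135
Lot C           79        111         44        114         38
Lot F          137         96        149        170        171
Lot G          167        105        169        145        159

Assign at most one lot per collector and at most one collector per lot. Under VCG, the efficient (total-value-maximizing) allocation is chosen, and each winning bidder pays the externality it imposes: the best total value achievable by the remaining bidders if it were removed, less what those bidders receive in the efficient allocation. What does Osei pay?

Efficient allocation: Rivera→Lot E ($167), Lindqvist→Lot C ($111), Kapoor→Lot G ($169), Osei→Lot F ($170), Bakr→Lot A ($135); total welfare W = $752.
Osei receives Lot F at value $170, so the others get W − 170 = $582.
Without Osei: best allocation of the remaining 4 bidders over all 5 lots is Rivera→Lot E ($167), Lindqvist→Lot A ($121), Kapoor→Lot G ($169), Bakr→Lot F ($171), total $628.
VCG payment = (others' best without Osei) − (others' welfare with Osei) = 628 − 582 = $46.

Osei pays $46.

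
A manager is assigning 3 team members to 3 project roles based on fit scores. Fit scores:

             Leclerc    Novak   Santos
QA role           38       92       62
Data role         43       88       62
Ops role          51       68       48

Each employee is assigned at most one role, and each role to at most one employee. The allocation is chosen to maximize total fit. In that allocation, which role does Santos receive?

Optimal: Leclerc→Ops role (51 pts), Novak→QA role (92 pts), Santos→Data role (62 pts) — total 51+92+62 = 205 pts.
Santos's own top role is QA role (62 pts), but forcing Santos→QA role and reassigning the rest optimally gives only 201 pts — worse by 4.

Santos receives Data role.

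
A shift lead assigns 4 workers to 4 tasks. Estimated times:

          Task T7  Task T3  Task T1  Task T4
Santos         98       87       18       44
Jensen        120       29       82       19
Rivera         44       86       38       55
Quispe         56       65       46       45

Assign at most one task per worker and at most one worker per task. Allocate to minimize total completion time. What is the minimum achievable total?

Minimum total: 136 min

This is a one-to-one assignment (minimum-cost bipartite matching).
Optimal: Santos→Task T1 (18 min), Jensen→Task T3 (29 min), Rivera→Task T7 (44 min), Quispe→Task T4 (45 min) — total 18+29+44+45 = 136 min.
Row-greedy (each worker in turn takes its cheapest remaining task) gives 146 min, worse by 10.
Checked against all permutations: 136 min is optimal.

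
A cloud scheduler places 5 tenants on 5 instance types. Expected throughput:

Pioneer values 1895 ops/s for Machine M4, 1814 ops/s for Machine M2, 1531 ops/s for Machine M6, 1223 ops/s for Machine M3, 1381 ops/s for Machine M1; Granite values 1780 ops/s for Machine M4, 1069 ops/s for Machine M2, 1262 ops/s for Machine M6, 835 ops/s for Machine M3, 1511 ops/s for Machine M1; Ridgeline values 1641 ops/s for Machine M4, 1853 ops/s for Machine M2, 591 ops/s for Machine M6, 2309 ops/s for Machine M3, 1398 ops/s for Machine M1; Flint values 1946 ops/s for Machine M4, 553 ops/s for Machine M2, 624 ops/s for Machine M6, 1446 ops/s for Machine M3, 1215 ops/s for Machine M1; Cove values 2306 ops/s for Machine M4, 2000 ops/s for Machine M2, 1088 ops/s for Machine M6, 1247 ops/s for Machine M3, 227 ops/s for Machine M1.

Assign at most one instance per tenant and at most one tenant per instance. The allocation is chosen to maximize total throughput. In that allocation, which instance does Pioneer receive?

Optimal: Pioneer→Machine M6 (1531 ops/s), Granite→Machine M1 (1511 ops/s), Ridgeline→Machine M3 (2309 ops/s), Flint→Machine M4 (1946 ops/s), Cove→Machine M2 (2000 ops/s) — total 1531+1511+2309+1946+2000 = 9297 ops/s.
Row-greedy (each tenant in turn takes its best remaining instance) gives 8339 ops/s, worse by 958.
Swapping Cove↔Pioneer (Cove→Machine M6 1088 ops/s, Pioneer→Machine M2 1814 ops/s) loses 629.
Pioneer's own top instance is Machine M4 (1895 ops/s), but forcing Pioneer→Machine M4 and reassigning the rest optimally gives only 8681 ops/s — worse by 616.

Pioneer receives Machine M6.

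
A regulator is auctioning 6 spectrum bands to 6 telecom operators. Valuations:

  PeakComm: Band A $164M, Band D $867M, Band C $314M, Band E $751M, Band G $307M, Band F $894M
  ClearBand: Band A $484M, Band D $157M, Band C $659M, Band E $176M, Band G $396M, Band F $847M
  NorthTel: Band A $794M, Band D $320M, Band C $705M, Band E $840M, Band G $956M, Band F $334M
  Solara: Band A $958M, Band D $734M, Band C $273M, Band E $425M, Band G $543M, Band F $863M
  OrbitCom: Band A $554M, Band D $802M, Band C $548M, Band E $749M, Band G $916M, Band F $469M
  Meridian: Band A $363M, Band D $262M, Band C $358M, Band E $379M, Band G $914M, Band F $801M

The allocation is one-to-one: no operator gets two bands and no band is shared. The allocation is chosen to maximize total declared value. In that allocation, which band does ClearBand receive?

Optimal: PeakComm→Band F ($894M), ClearBand→Band C ($659M), NorthTel→Band E ($840M), Solara→Band A ($958M), OrbitCom→Band D ($802M), Meridian→Band G ($914M) — total 894+659+840+958+802+914 = $5067M.
Max-entry greedy (repeatedly take the single best remaining cell) gives $4648M, worse by 419.
Swapping OrbitCom↔ClearBand (OrbitCom→Band C $548M, ClearBand→Band D $157M) loses 756.
ClearBand's own top band is Band F ($847M), but forcing ClearBand→Band F and reassigning the rest optimally gives only $5040M — worse by 27.

ClearBand receives Band C.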